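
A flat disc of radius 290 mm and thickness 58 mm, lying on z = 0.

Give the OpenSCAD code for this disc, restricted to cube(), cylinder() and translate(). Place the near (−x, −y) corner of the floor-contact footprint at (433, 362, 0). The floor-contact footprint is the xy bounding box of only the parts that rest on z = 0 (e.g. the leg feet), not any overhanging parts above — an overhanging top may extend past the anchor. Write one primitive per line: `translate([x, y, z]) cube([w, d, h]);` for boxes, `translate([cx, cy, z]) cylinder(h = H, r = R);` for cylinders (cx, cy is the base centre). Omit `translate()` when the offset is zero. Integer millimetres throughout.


translate([723, 652, 0]) cylinder(h = 58, r = 290);


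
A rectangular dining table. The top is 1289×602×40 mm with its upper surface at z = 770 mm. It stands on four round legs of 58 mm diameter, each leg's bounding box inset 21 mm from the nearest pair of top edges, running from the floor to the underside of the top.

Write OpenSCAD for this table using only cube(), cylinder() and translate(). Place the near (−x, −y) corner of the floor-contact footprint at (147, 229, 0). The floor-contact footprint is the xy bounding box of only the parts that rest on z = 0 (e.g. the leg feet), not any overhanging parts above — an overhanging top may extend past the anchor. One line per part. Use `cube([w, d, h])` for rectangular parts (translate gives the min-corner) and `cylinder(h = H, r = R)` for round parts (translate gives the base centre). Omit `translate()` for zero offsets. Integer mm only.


translate([126, 208, 730]) cube([1289, 602, 40]);
translate([176, 258, 0]) cylinder(h = 730, r = 29);
translate([1365, 258, 0]) cylinder(h = 730, r = 29);
translate([176, 760, 0]) cylinder(h = 730, r = 29);
translate([1365, 760, 0]) cylinder(h = 730, r = 29);


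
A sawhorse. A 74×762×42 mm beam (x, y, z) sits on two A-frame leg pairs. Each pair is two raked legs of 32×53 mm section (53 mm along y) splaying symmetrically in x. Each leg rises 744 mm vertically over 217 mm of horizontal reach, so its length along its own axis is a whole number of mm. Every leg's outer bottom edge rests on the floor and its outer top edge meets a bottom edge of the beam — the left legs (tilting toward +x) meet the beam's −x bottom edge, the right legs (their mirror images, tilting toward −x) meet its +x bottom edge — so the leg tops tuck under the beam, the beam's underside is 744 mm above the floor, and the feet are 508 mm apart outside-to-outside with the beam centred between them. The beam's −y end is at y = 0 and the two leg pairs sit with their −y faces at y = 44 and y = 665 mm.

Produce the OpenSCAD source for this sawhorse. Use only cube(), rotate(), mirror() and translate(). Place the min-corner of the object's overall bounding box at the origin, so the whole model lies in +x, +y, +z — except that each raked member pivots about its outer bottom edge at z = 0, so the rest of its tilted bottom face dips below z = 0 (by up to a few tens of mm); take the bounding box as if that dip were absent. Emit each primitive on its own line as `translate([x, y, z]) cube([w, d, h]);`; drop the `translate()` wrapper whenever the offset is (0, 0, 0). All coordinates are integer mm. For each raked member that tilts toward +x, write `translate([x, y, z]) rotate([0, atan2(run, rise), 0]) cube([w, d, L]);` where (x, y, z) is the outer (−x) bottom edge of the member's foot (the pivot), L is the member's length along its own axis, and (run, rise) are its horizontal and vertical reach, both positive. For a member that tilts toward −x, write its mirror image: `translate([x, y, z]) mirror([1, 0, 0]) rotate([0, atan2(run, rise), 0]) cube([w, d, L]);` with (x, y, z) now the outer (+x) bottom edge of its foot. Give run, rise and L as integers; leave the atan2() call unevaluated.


translate([217, 0, 744]) cube([74, 762, 42]);
translate([0, 44, 0]) rotate([0, atan2(217, 744), 0]) cube([32, 53, 775]);
translate([508, 44, 0]) mirror([1, 0, 0]) rotate([0, atan2(217, 744), 0]) cube([32, 53, 775]);
translate([0, 665, 0]) rotate([0, atan2(217, 744), 0]) cube([32, 53, 775]);
translate([508, 665, 0]) mirror([1, 0, 0]) rotate([0, atan2(217, 744), 0]) cube([32, 53, 775]);


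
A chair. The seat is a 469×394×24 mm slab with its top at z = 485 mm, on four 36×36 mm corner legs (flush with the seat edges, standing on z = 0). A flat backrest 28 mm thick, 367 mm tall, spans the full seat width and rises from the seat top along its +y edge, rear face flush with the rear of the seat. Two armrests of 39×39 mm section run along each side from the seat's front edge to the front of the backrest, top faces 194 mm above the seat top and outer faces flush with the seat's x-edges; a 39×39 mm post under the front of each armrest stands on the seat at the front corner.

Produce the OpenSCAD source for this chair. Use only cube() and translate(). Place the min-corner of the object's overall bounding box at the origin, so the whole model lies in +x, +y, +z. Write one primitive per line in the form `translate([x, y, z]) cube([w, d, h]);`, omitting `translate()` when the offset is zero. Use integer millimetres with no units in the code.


translate([0, 0, 461]) cube([469, 394, 24]);
cube([36, 36, 461]);
translate([433, 0, 0]) cube([36, 36, 461]);
translate([0, 358, 0]) cube([36, 36, 461]);
translate([433, 358, 0]) cube([36, 36, 461]);
translate([0, 366, 485]) cube([469, 28, 367]);
translate([0, 0, 640]) cube([39, 366, 39]);
translate([430, 0, 640]) cube([39, 366, 39]);
translate([0, 0, 485]) cube([39, 39, 155]);
translate([430, 0, 485]) cube([39, 39, 155]);


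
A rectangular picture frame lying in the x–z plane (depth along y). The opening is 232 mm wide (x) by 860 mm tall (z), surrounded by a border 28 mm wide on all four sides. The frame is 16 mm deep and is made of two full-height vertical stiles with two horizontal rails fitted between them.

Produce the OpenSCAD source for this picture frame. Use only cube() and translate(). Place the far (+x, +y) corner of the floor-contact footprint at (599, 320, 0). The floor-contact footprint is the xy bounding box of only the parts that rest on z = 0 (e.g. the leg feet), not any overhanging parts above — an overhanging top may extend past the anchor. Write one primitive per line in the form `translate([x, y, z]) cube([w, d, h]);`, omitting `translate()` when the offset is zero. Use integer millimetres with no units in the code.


translate([311, 304, 0]) cube([28, 16, 916]);
translate([571, 304, 0]) cube([28, 16, 916]);
translate([339, 304, 0]) cube([232, 16, 28]);
translate([339, 304, 888]) cube([232, 16, 28]);


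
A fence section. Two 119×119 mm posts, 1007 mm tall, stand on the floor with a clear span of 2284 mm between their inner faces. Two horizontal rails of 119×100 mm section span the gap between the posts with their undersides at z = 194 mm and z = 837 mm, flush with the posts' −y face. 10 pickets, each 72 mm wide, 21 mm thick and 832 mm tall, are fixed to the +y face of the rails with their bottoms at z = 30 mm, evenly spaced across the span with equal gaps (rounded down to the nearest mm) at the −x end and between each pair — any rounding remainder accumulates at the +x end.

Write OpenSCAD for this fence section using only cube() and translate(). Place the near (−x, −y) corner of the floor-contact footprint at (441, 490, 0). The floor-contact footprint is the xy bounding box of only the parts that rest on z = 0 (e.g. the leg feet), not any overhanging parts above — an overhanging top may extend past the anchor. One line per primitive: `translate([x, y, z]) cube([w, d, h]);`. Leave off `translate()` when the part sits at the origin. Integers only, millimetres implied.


translate([441, 490, 0]) cube([119, 119, 1007]);
translate([2844, 490, 0]) cube([119, 119, 1007]);
translate([560, 490, 194]) cube([2284, 119, 100]);
translate([560, 490, 837]) cube([2284, 119, 100]);
translate([702, 609, 30]) cube([72, 21, 832]);
translate([916, 609, 30]) cube([72, 21, 832]);
translate([1130, 609, 30]) cube([72, 21, 832]);
translate([1344, 609, 30]) cube([72, 21, 832]);
translate([1558, 609, 30]) cube([72, 21, 832]);
translate([1772, 609, 30]) cube([72, 21, 832]);
translate([1986, 609, 30]) cube([72, 21, 832]);
translate([2200, 609, 30]) cube([72, 21, 832]);
translate([2414, 609, 30]) cube([72, 21, 832]);
translate([2628, 609, 30]) cube([72, 21, 832]);


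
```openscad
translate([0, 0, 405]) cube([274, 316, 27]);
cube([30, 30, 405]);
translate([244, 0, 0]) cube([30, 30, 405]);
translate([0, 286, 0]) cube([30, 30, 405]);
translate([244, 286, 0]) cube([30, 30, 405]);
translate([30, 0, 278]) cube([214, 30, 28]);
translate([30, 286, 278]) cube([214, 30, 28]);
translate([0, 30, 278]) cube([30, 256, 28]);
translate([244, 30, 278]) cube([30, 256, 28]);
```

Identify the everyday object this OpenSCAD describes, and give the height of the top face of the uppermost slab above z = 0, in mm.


A stool. The seat height is 432 mm.

A 274×316×27 slab at z = 405 on four corner posts — a stool. The seat top is 405 + 27 = 432 mm.


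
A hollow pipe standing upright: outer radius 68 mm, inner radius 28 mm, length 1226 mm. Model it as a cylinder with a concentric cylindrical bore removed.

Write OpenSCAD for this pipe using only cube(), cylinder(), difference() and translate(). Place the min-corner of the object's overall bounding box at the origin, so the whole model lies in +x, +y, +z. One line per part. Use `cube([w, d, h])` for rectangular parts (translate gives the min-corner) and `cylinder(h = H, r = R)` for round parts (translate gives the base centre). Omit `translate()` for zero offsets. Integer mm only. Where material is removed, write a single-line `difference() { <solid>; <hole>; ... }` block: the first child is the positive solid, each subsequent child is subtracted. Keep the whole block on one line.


difference() { translate([68, 68, 0]) cylinder(h = 1226, r = 68); translate([68, 68, 0]) cylinder(h = 1226, r = 28); }


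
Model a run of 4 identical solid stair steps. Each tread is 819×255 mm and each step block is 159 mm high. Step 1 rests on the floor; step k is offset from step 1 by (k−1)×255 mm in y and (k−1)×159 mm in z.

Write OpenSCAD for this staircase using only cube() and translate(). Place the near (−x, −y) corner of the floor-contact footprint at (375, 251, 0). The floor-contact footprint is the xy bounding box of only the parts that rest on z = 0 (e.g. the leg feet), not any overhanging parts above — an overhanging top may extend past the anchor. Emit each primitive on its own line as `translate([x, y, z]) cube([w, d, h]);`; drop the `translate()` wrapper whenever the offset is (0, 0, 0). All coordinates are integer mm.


translate([375, 251, 0]) cube([819, 255, 159]);
translate([375, 506, 159]) cube([819, 255, 159]);
translate([375, 761, 318]) cube([819, 255, 159]);
translate([375, 1016, 477]) cube([819, 255, 159]);


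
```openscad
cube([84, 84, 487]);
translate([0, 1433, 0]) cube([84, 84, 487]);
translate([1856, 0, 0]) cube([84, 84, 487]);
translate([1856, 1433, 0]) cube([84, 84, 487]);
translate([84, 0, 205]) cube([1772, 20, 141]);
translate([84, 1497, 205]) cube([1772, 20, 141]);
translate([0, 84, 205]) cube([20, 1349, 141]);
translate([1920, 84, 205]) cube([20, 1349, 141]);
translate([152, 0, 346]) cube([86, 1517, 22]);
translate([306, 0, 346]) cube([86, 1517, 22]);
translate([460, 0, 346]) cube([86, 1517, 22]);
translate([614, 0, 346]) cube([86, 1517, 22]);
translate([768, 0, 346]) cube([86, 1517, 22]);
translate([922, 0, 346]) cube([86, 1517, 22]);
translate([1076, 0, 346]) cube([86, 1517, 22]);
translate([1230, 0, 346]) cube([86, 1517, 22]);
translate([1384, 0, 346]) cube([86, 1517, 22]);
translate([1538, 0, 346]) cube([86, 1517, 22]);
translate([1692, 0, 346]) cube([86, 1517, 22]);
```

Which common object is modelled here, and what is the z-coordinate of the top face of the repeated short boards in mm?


A bed frame. The slat-top height is 368 mm.

Four posts, four rails, and a row of slats — a bed frame. Slats sit on the rails at z = 205 + 141 = 346; with slat thickness 22, the top is 368 mm.


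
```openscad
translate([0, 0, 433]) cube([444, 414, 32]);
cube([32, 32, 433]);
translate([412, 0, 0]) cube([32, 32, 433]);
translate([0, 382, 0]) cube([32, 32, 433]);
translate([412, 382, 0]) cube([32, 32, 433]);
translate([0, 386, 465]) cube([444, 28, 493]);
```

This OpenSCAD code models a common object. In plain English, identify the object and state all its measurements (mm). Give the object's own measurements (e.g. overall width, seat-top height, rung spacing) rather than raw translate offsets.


A chair. The seat is a 444×414×32 mm slab with its top at z = 465 mm, on four 32×32 mm corner legs (flush with the seat edges, standing on z = 0). A flat backrest 28 mm thick, 493 mm tall, spans the full seat width and rises from the seat top along its +y edge, rear face flush with the rear of the seat.


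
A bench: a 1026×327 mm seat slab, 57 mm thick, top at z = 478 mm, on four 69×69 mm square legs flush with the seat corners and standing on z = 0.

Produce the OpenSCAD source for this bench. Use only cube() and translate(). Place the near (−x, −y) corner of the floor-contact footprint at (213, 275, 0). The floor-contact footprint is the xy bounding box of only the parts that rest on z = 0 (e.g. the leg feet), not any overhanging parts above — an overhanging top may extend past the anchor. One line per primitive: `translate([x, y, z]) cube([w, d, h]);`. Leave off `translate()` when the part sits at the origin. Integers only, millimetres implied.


translate([213, 275, 421]) cube([1026, 327, 57]);
translate([213, 275, 0]) cube([69, 69, 421]);
translate([213, 533, 0]) cube([69, 69, 421]);
translate([1170, 275, 0]) cube([69, 69, 421]);
translate([1170, 533, 0]) cube([69, 69, 421]);


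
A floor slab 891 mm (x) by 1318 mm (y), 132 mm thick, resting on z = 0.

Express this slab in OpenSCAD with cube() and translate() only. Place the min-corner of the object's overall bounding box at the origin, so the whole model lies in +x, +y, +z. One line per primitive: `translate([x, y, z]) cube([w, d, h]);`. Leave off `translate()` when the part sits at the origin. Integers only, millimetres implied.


cube([891, 1318, 132]);


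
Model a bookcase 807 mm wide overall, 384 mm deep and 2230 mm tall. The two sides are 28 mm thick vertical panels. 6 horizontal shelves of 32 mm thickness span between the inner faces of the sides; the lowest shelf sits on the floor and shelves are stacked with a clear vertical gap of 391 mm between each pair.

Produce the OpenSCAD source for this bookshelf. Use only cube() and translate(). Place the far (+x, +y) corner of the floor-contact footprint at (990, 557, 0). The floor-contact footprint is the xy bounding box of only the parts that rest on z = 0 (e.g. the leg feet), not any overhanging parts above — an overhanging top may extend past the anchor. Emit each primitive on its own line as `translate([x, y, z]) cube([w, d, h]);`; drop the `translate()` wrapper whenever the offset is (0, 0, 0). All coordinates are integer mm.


translate([183, 173, 0]) cube([28, 384, 2230]);
translate([962, 173, 0]) cube([28, 384, 2230]);
translate([211, 173, 0]) cube([751, 384, 32]);
translate([211, 173, 423]) cube([751, 384, 32]);
translate([211, 173, 846]) cube([751, 384, 32]);
translate([211, 173, 1269]) cube([751, 384, 32]);
translate([211, 173, 1692]) cube([751, 384, 32]);
translate([211, 173, 2115]) cube([751, 384, 32]);


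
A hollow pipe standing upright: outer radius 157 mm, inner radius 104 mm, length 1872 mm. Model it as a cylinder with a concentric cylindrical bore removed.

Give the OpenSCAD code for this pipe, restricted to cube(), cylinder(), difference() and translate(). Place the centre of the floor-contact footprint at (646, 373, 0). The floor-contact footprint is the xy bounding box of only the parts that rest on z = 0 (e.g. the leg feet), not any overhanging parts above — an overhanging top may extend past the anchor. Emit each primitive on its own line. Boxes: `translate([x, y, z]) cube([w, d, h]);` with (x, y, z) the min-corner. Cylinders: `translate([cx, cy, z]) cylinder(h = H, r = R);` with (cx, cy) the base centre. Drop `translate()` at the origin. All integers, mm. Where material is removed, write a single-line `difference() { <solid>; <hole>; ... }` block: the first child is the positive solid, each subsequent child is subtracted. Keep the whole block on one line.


difference() { translate([646, 373, 0]) cylinder(h = 1872, r = 157); translate([646, 373, 0]) cylinder(h = 1872, r = 104); }


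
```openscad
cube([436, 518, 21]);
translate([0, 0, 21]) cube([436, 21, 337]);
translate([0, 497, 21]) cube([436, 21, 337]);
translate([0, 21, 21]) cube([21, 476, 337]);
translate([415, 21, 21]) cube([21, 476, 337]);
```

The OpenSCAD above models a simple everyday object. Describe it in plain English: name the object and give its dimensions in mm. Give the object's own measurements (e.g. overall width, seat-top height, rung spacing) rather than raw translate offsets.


An open-topped rectangular box: outside dimensions 436×518×358 mm, with a uniform wall and base thickness of 21 mm. The base is a full 436×518 slab on the floor; four walls sit on top of the base. The front and back walls (the −y and +y sides) span the full width; the two side walls fit between them.


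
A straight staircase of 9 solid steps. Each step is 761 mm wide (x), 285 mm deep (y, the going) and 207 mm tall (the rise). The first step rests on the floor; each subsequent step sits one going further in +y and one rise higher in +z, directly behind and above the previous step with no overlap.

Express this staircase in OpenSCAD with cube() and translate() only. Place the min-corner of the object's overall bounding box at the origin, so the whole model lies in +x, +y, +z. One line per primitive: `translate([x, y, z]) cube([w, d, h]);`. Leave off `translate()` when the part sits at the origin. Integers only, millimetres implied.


cube([761, 285, 207]);
translate([0, 285, 207]) cube([761, 285, 207]);
translate([0, 570, 414]) cube([761, 285, 207]);
translate([0, 855, 621]) cube([761, 285, 207]);
translate([0, 1140, 828]) cube([761, 285, 207]);
translate([0, 1425, 1035]) cube([761, 285, 207]);
translate([0, 1710, 1242]) cube([761, 285, 207]);
translate([0, 1995, 1449]) cube([761, 285, 207]);
translate([0, 2280, 1656]) cube([761, 285, 207]);


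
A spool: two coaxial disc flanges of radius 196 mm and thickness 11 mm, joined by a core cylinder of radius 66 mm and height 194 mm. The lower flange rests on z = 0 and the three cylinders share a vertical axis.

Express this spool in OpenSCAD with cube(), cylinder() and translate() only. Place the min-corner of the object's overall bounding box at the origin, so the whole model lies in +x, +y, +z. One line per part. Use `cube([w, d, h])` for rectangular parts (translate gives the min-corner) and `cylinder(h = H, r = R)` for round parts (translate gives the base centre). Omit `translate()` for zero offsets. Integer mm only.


translate([196, 196, 0]) cylinder(h = 11, r = 196);
translate([196, 196, 11]) cylinder(h = 194, r = 66);
translate([196, 196, 205]) cylinder(h = 11, r = 196);


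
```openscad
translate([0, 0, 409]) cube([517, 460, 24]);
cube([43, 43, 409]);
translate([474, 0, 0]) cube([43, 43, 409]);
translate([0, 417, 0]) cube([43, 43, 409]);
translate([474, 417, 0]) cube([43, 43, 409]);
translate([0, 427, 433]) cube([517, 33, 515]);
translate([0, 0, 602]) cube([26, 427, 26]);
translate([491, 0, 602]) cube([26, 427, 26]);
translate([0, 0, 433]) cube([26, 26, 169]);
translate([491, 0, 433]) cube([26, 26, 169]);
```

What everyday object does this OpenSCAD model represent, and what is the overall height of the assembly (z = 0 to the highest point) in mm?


A chair. The overall height is 948 mm.

A slab on four corner posts with a tall panel at the back — a chair. The seat slab sits at z = 409 with thickness 24, and the 515 mm backrest starts at the seat top, so the overall height is 409 + 24 + 515 = 948 mm.


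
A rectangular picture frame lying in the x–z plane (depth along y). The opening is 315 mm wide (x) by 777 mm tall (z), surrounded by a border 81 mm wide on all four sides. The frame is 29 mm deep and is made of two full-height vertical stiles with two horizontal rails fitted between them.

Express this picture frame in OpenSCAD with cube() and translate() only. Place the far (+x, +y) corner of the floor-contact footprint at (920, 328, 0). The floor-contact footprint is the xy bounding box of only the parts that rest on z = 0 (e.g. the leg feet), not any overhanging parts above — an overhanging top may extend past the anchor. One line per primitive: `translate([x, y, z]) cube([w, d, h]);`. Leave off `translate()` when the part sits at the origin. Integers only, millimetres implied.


translate([443, 299, 0]) cube([81, 29, 939]);
translate([839, 299, 0]) cube([81, 29, 939]);
translate([524, 299, 0]) cube([315, 29, 81]);
translate([524, 299, 858]) cube([315, 29, 81]);


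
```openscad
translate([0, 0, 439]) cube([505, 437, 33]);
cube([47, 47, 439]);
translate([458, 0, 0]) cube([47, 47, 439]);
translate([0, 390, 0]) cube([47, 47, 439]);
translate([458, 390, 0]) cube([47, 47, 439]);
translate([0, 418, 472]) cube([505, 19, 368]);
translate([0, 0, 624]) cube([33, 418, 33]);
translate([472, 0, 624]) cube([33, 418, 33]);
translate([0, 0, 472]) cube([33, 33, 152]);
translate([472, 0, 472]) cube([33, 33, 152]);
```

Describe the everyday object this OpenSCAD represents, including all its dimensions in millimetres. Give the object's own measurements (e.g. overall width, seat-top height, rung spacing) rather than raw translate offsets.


A chair. The seat is a 505×437×33 mm slab with its top at z = 472 mm, on four 47×47 mm corner legs (flush with the seat edges, standing on z = 0). A flat backrest 19 mm thick, 368 mm tall, spans the full seat width and rises from the seat top along its +y edge, rear face flush with the rear of the seat. Two armrests of 33×33 mm section run along each side from the seat's front edge to the front of the backrest, top faces 185 mm above the seat top and outer faces flush with the seat's x-edges; a 33×33 mm post under the front of each armrest stands on the seat at the front corner.


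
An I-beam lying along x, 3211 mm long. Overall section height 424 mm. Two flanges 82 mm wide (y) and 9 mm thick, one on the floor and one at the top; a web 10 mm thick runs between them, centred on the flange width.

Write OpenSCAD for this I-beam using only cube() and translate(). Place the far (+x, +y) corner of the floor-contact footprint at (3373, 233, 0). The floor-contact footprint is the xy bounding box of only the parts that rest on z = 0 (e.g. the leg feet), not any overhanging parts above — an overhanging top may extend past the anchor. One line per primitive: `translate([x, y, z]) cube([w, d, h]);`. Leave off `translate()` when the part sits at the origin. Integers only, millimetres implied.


translate([162, 151, 0]) cube([3211, 82, 9]);
translate([162, 187, 9]) cube([3211, 10, 406]);
translate([162, 151, 415]) cube([3211, 82, 9]);


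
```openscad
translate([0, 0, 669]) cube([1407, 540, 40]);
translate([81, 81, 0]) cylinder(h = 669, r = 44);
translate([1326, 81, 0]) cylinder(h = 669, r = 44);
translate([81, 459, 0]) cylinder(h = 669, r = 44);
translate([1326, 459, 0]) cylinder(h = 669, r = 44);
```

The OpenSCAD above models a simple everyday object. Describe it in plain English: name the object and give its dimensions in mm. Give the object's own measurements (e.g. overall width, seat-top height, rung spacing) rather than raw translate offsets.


A table: top 1407 mm (x) × 540 mm (y), 40 mm thick, upper face at z = 709 mm, on four round legs of 88 mm diameter, each leg's bounding box inset 37 mm from the nearest pair of top edges from z = 0 to the bottom of the top.


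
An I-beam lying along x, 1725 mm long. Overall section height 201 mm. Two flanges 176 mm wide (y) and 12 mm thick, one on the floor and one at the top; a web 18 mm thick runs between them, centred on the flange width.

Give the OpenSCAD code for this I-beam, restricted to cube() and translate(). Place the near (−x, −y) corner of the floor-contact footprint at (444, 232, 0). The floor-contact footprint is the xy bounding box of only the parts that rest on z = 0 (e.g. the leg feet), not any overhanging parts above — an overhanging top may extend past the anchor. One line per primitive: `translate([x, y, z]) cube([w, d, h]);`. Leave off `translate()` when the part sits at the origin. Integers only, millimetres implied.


translate([444, 232, 0]) cube([1725, 176, 12]);
translate([444, 311, 12]) cube([1725, 18, 177]);
translate([444, 232, 189]) cube([1725, 176, 12]);


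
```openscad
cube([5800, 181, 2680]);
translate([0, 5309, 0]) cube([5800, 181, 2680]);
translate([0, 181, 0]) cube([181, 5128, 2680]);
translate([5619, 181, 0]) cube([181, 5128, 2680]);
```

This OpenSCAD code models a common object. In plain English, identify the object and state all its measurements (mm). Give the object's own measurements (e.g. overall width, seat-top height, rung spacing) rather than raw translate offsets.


The wall frame of a small rectangular building: four walls, each 2680 mm tall and 181 mm thick, enclosing a footprint 5800 mm (x) by 5490 mm (y) outside-to-outside, with no floor or roof. The front and back walls (the −y and +y sides) span the full width; the two side walls fit between them.


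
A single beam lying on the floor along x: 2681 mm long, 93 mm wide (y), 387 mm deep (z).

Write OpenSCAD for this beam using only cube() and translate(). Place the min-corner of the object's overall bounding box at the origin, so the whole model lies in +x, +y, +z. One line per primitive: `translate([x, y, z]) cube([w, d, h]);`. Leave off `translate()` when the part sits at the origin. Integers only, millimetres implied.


cube([2681, 93, 387]);


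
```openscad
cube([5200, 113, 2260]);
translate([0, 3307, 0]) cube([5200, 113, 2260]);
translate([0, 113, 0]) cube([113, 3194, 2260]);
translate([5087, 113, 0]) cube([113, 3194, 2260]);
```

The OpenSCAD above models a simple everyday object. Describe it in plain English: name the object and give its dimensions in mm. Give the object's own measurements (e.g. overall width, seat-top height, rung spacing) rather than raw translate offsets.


The wall frame of a small rectangular building: four walls, each 2260 mm tall and 113 mm thick, enclosing a footprint 5200 mm (x) by 3420 mm (y) outside-to-outside, with no floor or roof. The front and back walls (the −y and +y sides) span the full width; the two side walls fit between them.


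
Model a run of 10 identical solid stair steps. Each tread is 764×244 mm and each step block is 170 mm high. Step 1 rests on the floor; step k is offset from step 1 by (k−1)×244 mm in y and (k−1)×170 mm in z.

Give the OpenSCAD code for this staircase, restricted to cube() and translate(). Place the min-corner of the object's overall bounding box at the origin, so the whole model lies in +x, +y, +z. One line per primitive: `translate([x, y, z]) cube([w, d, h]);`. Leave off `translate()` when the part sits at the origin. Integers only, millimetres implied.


cube([764, 244, 170]);
translate([0, 244, 170]) cube([764, 244, 170]);
translate([0, 488, 340]) cube([764, 244, 170]);
translate([0, 732, 510]) cube([764, 244, 170]);
translate([0, 976, 680]) cube([764, 244, 170]);
translate([0, 1220, 850]) cube([764, 244, 170]);
translate([0, 1464, 1020]) cube([764, 244, 170]);
translate([0, 1708, 1190]) cube([764, 244, 170]);
translate([0, 1952, 1360]) cube([764, 244, 170]);
translate([0, 2196, 1530]) cube([764, 244, 170]);


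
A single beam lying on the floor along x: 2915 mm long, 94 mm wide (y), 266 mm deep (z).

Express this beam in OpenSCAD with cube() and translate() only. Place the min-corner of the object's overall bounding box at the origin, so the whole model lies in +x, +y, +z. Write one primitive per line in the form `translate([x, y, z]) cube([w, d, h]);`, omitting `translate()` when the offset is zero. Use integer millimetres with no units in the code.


cube([2915, 94, 266]);


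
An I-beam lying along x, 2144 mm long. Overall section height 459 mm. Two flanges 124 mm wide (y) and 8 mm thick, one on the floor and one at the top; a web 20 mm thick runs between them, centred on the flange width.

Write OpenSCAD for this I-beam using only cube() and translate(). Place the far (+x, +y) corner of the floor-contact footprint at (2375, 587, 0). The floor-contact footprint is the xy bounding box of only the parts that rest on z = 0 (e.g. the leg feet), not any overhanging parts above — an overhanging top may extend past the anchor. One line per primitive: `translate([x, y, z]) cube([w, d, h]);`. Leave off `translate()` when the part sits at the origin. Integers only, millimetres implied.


translate([231, 463, 0]) cube([2144, 124, 8]);
translate([231, 515, 8]) cube([2144, 20, 443]);
translate([231, 463, 451]) cube([2144, 124, 8]);


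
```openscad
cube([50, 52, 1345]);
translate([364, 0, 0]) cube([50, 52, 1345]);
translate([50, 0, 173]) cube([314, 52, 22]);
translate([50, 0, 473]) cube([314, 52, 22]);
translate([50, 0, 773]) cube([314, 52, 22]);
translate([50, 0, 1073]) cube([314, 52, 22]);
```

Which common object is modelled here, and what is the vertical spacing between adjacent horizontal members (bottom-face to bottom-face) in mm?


A ladder. The rung spacing is 300 mm.

Two tall 50×52 posts with 4 short bars between them — a ladder. Adjacent rungs sit at z = 173 and z = 473, so the spacing is 473 − 173 = 300 mm.


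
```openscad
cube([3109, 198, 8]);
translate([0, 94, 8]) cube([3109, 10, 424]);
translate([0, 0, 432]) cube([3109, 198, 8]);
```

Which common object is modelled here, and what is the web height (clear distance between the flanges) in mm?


An I-beam. The web height is 424 mm.

Two wide flanges with a thin centred web — an I-beam. Overall 440 mm minus two 8 mm flanges gives a web of 440 − 2·8 = 424 mm.


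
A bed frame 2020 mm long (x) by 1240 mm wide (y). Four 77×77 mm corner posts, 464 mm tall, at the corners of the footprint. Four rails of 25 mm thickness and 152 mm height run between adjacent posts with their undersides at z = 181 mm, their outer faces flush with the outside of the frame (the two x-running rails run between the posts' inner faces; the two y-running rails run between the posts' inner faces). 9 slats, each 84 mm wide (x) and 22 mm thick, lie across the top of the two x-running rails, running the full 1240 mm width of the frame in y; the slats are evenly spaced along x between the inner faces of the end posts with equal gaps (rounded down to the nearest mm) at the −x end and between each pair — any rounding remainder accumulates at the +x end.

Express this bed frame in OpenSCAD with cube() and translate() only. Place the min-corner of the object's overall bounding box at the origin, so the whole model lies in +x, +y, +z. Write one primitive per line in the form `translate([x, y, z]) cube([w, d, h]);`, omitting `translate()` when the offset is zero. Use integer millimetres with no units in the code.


cube([77, 77, 464]);
translate([0, 1163, 0]) cube([77, 77, 464]);
translate([1943, 0, 0]) cube([77, 77, 464]);
translate([1943, 1163, 0]) cube([77, 77, 464]);
translate([77, 0, 181]) cube([1866, 25, 152]);
translate([77, 1215, 181]) cube([1866, 25, 152]);
translate([0, 77, 181]) cube([25, 1086, 152]);
translate([1995, 77, 181]) cube([25, 1086, 152]);
translate([188, 0, 333]) cube([84, 1240, 22]);
translate([383, 0, 333]) cube([84, 1240, 22]);
translate([578, 0, 333]) cube([84, 1240, 22]);
translate([773, 0, 333]) cube([84, 1240, 22]);
translate([968, 0, 333]) cube([84, 1240, 22]);
translate([1163, 0, 333]) cube([84, 1240, 22]);
translate([1358, 0, 333]) cube([84, 1240, 22]);
translate([1553, 0, 333]) cube([84, 1240, 22]);
translate([1748, 0, 333]) cube([84, 1240, 22]);


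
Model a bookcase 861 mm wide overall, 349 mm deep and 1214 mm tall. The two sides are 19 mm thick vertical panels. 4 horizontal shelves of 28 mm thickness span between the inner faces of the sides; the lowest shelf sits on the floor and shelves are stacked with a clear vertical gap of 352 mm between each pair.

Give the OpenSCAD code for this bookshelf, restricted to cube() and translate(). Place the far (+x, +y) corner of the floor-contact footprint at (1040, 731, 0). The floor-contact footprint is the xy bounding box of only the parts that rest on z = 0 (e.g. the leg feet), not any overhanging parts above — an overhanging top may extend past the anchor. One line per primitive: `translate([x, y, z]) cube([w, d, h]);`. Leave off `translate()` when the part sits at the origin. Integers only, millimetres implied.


translate([179, 382, 0]) cube([19, 349, 1214]);
translate([1021, 382, 0]) cube([19, 349, 1214]);
translate([198, 382, 0]) cube([823, 349, 28]);
translate([198, 382, 380]) cube([823, 349, 28]);
translate([198, 382, 760]) cube([823, 349, 28]);
translate([198, 382, 1140]) cube([823, 349, 28]);


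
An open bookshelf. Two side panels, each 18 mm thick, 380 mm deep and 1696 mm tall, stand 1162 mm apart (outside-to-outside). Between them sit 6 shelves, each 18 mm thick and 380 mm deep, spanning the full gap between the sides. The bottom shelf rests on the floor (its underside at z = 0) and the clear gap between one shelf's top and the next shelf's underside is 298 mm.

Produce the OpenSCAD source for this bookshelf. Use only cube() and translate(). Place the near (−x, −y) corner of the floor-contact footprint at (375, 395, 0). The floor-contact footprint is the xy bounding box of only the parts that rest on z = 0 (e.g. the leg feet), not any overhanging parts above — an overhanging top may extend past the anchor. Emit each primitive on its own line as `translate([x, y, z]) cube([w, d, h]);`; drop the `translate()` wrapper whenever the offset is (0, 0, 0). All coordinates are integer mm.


translate([375, 395, 0]) cube([18, 380, 1696]);
translate([1519, 395, 0]) cube([18, 380, 1696]);
translate([393, 395, 0]) cube([1126, 380, 18]);
translate([393, 395, 316]) cube([1126, 380, 18]);
translate([393, 395, 632]) cube([1126, 380, 18]);
translate([393, 395, 948]) cube([1126, 380, 18]);
translate([393, 395, 1264]) cube([1126, 380, 18]);
translate([393, 395, 1580]) cube([1126, 380, 18]);


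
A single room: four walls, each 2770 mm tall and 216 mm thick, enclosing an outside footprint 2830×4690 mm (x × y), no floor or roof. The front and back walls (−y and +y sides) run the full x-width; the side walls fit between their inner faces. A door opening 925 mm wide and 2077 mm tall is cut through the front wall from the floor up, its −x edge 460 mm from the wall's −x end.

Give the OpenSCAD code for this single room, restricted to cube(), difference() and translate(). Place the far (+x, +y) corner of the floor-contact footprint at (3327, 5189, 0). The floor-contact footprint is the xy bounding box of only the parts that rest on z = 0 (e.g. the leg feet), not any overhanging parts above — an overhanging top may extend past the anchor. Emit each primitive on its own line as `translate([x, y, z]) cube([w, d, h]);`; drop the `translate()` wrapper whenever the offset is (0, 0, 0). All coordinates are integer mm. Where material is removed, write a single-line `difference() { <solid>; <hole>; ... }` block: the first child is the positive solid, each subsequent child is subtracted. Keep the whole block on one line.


difference() { translate([497, 499, 0]) cube([2830, 216, 2770]); translate([957, 499, 0]) cube([925, 216, 2077]); }
translate([497, 4973, 0]) cube([2830, 216, 2770]);
translate([497, 715, 0]) cube([216, 4258, 2770]);
translate([3111, 715, 0]) cube([216, 4258, 2770]);


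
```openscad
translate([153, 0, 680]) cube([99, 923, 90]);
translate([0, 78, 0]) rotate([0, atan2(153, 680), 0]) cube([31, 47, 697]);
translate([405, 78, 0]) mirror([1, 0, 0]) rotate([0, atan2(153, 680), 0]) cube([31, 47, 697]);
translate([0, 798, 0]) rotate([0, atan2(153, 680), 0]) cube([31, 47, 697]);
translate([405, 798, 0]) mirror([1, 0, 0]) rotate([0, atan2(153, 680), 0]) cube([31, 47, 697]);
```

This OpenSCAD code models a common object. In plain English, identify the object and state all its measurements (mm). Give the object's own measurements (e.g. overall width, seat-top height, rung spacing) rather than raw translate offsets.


A sawhorse. A 99×923×90 mm beam (x, y, z) sits on two A-frame leg pairs. Each pair is two raked legs of 31×47 mm section (47 mm along y) splaying symmetrically in x. Each leg rises 680 mm vertically over 153 mm of horizontal reach and is 697 mm long along its own axis. Every leg's outer bottom edge rests on the floor and its outer top edge meets a bottom edge of the beam — the left legs (tilting toward +x) meet the beam's −x bottom edge, the right legs (their mirror images, tilting toward −x) meet its +x bottom edge — so the leg tops tuck under the beam, the beam's underside is 680 mm above the floor, and the feet are 405 mm apart outside-to-outside with the beam centred between them. The two leg pairs are set in 78 mm from either end of the beam.


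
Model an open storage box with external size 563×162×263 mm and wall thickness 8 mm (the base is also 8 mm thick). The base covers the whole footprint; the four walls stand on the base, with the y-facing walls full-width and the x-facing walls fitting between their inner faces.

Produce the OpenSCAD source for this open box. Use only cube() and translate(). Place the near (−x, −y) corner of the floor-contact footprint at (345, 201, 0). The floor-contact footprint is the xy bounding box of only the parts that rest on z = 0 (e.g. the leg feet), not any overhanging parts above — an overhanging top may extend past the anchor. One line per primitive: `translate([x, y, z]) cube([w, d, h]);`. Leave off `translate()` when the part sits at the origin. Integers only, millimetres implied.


translate([345, 201, 0]) cube([563, 162, 8]);
translate([345, 201, 8]) cube([563, 8, 255]);
translate([345, 355, 8]) cube([563, 8, 255]);
translate([345, 209, 8]) cube([8, 146, 255]);
translate([900, 209, 8]) cube([8, 146, 255]);


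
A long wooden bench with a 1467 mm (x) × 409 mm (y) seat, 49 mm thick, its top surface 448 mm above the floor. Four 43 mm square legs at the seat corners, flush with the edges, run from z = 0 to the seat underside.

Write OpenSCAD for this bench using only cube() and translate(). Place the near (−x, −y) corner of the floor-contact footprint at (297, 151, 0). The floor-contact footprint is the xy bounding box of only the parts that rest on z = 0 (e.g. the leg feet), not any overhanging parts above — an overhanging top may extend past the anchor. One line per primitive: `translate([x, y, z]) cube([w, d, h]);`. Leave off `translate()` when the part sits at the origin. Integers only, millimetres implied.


translate([297, 151, 399]) cube([1467, 409, 49]);
translate([297, 151, 0]) cube([43, 43, 399]);
translate([297, 517, 0]) cube([43, 43, 399]);
translate([1721, 151, 0]) cube([43, 43, 399]);
translate([1721, 517, 0]) cube([43, 43, 399]);


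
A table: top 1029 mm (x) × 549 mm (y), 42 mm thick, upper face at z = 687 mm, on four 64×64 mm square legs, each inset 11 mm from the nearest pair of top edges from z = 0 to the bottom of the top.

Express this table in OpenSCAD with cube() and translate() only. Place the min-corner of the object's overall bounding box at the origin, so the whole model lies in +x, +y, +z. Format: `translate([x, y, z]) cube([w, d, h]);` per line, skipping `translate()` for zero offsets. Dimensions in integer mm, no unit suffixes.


// leg_h = 687 - 42 = 645
translate([0, 0, 645]) cube([1029, 549, 42]);
translate([11, 11, 0]) cube([64, 64, 645]);
translate([954, 11, 0]) cube([64, 64, 645]);
translate([11, 474, 0]) cube([64, 64, 645]);
translate([954, 474, 0]) cube([64, 64, 645]);


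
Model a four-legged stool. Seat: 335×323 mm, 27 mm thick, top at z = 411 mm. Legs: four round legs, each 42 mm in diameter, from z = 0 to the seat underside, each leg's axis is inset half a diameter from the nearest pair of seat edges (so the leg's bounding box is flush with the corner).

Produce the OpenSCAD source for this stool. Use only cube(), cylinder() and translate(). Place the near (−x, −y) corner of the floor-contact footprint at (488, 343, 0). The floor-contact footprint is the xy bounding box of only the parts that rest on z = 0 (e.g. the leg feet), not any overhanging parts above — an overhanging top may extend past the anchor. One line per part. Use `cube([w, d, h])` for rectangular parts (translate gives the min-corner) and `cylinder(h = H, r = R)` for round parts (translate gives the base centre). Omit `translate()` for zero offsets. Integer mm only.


// leg_h = 411 - 27 = 384
translate([488, 343, 384]) cube([335, 323, 27]);
translate([509, 364, 0]) cylinder(h = 384, r = 21);
translate([802, 364, 0]) cylinder(h = 384, r = 21);
translate([509, 645, 0]) cylinder(h = 384, r = 21);
translate([802, 645, 0]) cylinder(h = 384, r = 21);
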